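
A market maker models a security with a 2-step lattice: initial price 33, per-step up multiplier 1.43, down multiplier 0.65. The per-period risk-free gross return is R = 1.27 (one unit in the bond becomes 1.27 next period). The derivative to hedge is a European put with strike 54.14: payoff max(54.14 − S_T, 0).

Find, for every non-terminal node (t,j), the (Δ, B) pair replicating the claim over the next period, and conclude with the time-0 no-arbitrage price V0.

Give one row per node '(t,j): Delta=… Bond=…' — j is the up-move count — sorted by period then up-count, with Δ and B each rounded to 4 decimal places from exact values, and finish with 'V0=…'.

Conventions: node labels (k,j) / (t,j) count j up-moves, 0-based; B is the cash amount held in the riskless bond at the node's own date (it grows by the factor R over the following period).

(0,0): Delta=-0.6756 Bond=28.0876
(1,0): Delta=-1.0000 Bond=42.6299
(1,1): Delta=-0.6375 Bond=33.8755
V0=5.7932

The replicating-portfolio and risk-neutral prices coincide; use p* = (1.27−0.65)/(1.43−0.65) = 0.7949 for the latter.
At maturity the claim pays: V(2,0)=40.1975, V(2,1)=23.4665, V(2,2)=0.0000
  t=1,j=0: stock 21.4500 → up 30.6735 (V=23.4665), down 13.9425 (V=40.1975). Price 21.1799; hedge Δ=-1.0000, bond B=42.6299.
  t=1,j=1: stock 47.1900 → up 67.4817 (V=0.0000), down 30.6735 (V=23.4665). Price 3.7903; hedge Δ=-0.6375, bond B=33.8755.
  t=0,j=0: stock 33.0000 → up 47.1900 (V=3.7903), down 21.4500 (V=21.1799). Price 5.7932; hedge Δ=-0.6756, bond B=28.0876.
Check: Δ(0,0)·S0 + B(0,0) = 5.7932 = V0.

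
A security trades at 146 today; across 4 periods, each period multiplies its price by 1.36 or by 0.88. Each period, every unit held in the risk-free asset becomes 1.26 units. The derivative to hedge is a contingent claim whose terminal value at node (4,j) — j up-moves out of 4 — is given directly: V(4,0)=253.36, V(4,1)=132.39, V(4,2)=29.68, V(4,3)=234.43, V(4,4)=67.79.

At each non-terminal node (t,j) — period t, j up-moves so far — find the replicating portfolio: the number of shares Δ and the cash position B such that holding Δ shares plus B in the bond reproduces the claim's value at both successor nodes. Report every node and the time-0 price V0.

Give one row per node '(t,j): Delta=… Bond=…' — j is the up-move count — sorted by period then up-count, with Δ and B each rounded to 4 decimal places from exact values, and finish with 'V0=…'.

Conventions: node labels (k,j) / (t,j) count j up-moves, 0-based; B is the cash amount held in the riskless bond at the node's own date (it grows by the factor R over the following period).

The replicating-portfolio and risk-neutral prices coincide; use p* = (1.26−0.88)/(1.36−0.88) = 0.7917 for the latter.
Expiry values: V(4,0)=253.3600, V(4,1)=132.3900, V(4,2)=29.6800, V(4,3)=234.4300, V(4,4)=67.7900
  t=3,j=0: stock 99.4949 → up 135.3131 (V=132.3900), down 87.5555 (V=253.3600). Price 125.0731; hedge Δ=-2.5330, bond B=377.0939.
  t=3,j=1: stock 153.7649 → up 209.1202 (V=29.6800), down 135.3131 (V=132.3900). Price 40.5380; hedge Δ=-1.3916, bond B=254.5172.
  t=3,j=2: stock 237.6366 → up 323.1858 (V=234.4300), down 209.1202 (V=29.6800). Price 152.2014; hedge Δ=1.7950, bond B=-274.3611.
  t=3,j=3: stock 367.2566 → up 499.4689 (V=67.7900), down 323.1858 (V=234.4300). Price 81.3545; hedge Δ=-0.9453, bond B=428.5212.
  t=2,j=0: stock 113.0624 → up 153.7649 (V=40.5380), down 99.4949 (V=125.0731). Price 46.1504; hedge Δ=-1.5577, bond B=222.2651.
  t=2,j=1: stock 174.7328 → up 237.6366 (V=152.2014), down 153.7649 (V=40.5380). Price 102.3319; hedge Δ=1.3314, bond B=-130.3001.
  t=2,j=2: stock 270.0416 → up 367.2566 (V=81.3545), down 237.6366 (V=152.2014). Price 76.2812; hedge Δ=-0.5466, bond B=223.8789.
  t=1,j=0: stock 128.4800 → up 174.7328 (V=102.3319), down 113.0624 (V=46.1504). Price 71.9265; hedge Δ=0.9110, bond B=-45.1183.
  t=1,j=1: stock 198.5600 → up 270.0416 (V=76.2812), down 174.7328 (V=102.3319). Price 64.8479; hedge Δ=-0.2733, bond B=119.1203.
  t=0,j=0: stock 146.0000 → up 198.5600 (V=64.8479), down 128.4800 (V=71.9265). Price 52.6370; hedge Δ=-0.1010, bond B=67.3841.
Check: Δ(0,0)·S0 + B(0,0) = 52.6370 = V0.

(0,0): Delta=-0.1010 Bond=67.3841
(1,0): Delta=0.9110 Bond=-45.1183
(1,1): Delta=-0.2733 Bond=119.1203
(2,0): Delta=-1.5577 Bond=222.2651
(2,1): Delta=1.3314 Bond=-130.3001
(2,2): Delta=-0.5466 Bond=223.8789
(3,0): Delta=-2.5330 Bond=377.0939
(3,1): Delta=-1.3916 Bond=254.5172
(3,2): Delta=1.7950 Bond=-274.3611
(3,3): Delta=-0.9453 Bond=428.5212
V0=52.6370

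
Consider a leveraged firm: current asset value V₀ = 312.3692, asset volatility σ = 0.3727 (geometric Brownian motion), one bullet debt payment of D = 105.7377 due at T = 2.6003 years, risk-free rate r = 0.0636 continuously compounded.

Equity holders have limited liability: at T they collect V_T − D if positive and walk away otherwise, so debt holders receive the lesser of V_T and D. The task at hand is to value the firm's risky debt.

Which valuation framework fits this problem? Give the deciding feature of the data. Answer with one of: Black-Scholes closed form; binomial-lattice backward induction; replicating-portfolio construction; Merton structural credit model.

Key observation: the data describe a firm's assets (V₀ = 312.3692, GBM) and a single zero-coupon debt of face 105.7377, so credit quantities follow from equity-as-call in the structural model.

framework: Merton structural credit model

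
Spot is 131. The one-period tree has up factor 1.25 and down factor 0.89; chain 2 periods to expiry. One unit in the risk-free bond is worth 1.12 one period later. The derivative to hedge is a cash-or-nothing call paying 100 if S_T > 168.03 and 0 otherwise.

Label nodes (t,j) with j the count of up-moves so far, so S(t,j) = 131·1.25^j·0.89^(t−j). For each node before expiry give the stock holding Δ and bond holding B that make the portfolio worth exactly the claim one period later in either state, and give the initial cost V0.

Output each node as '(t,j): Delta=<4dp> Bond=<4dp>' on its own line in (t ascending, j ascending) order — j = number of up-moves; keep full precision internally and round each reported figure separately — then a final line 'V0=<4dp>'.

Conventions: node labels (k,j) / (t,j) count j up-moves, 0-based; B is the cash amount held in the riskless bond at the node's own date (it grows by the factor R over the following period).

No-arbitrage ⇒ martingale measure with p* = (R−d)/(u−d) = 0.6389.
Payoffs at expiry: V(2,0)=0.0000, V(2,1)=0.0000, V(2,2)=100.0000
(1,0): S=116.5900. Δ = (V_up−V_dn)/(S_up−S_dn) = (0.0000−0.0000)/(145.7375−103.7651) = 0.0000. V = [p*·0.0000 + (1−p*)·0.0000]/1.12 = 0.0000. B = V − Δ·S = 0.0000.
(1,1): S=163.7500. Δ = (V_up−V_dn)/(S_up−S_dn) = (100.0000−0.0000)/(204.6875−145.7375) = 1.6964. V = [p*·100.0000 + (1−p*)·0.0000]/1.12 = 57.0437. B = V − Δ·S = -220.7341.
(0,0): S=131.0000. Δ = (V_up−V_dn)/(S_up−S_dn) = (57.0437−0.0000)/(163.7500−116.5900) = 1.2096. V = [p*·57.0437 + (1−p*)·0.0000]/1.12 = 32.5398. B = V − Δ·S = -125.9148.
Sanity check at the root: Δ(0,0)·S0 + B(0,0) reproduces V0 = 32.5398.

(0,0): Delta=1.2096 Bond=-125.9148
(1,0): Delta=0.0000 Bond=0.0000
(1,1): Delta=1.6964 Bond=-220.7341
V0=32.5398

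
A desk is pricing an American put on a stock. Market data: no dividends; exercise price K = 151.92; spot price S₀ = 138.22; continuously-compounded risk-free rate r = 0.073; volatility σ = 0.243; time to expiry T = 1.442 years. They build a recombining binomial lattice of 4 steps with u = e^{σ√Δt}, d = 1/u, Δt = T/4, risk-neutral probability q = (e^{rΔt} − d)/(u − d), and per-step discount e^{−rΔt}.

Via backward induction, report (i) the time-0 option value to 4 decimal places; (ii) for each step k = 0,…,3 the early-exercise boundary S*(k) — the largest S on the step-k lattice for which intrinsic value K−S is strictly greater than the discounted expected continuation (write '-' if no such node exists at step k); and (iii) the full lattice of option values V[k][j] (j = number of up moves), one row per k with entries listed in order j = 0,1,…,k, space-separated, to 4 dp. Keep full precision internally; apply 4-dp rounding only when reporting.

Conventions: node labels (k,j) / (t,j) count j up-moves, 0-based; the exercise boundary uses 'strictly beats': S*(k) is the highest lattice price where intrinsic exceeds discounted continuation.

price = 18.8875
boundary = - 119.4557 103.2387 119.4557
tree:
18.8875
32.4643 8.8941
48.6813 17.2931 2.5779
62.6966 32.4643 5.9428 0.0000
74.8093 48.6813 13.7000 0.0000 0.0000

params: Δt=0.36050 u=1.15708 d=0.86424 q=0.55465 e^(-rΔt)=0.97403
t_4 payoffs: 74.8093 48.6813 13.7000 0.0000 0.0000
t_3: node(3,0) S=89.2234 payoff=62.6966 vs cont=58.7508 → 62.6966 [stop]  node(3,1) S=119.4557 payoff=32.4643 vs cont=28.5185 → 32.4643 [stop]  node(3,2) S=159.9319 payoff=0.0000 vs cont=5.9428 → 5.9428 [wait]  node(3,3) S=214.1229 payoff=0.0000 vs cont=0.0000 → 0.0000 [wait]  ⇒ S*(3)=119.4557
t_2: node(2,0) S=103.2387 payoff=48.6813 vs cont=44.7354 → 48.6813 [stop]  node(2,1) S=138.2200 payoff=13.7000 vs cont=17.2931 → 17.2931 [wait]  node(2,2) S=185.0543 payoff=0.0000 vs cont=2.5779 → 2.5779 [wait]  ⇒ S*(2)=103.2387
t_1: node(1,0) S=119.4557 payoff=32.4643 vs cont=30.4596 → 32.4643 [stop]  node(1,1) S=159.9319 payoff=0.0000 vs cont=8.8941 → 8.8941 [wait]  ⇒ S*(1)=119.4557
t_0: node(0,0) S=138.2200 payoff=13.7000 vs cont=18.8875 → 18.8875 [wait]  ⇒ S*(0)=-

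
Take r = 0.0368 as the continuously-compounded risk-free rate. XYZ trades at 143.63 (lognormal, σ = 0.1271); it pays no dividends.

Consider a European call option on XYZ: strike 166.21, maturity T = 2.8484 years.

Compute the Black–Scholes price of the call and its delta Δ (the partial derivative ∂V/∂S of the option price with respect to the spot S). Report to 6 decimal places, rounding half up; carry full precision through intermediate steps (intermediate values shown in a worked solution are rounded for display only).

σ√T = 0.1271·√2.8484 = 0.214509
d₁ = (ln(S/K) + (r+σ²/2)T) / (σ√T) = (ln(143.63/166.21) + (0.0368+0.1271²/2)·2.8484) / 0.214509 = (-0.146012 + 0.127828) / 0.214509 = -0.084767
d₂ = d₁ − σ√T = -0.084767 − 0.214509 = -0.299276
e^{−rT} = 0.900486
N(d₁) = 0.466223,  N(d₂) = 0.382365
Call price V = S·N(d₁) − K·e^{−rT}·N(d₂) = 66.963664 − 57.228413 = 9.735251
Δ = N(d₁) = 0.466223

price = 9.735251
Δ = 0.466223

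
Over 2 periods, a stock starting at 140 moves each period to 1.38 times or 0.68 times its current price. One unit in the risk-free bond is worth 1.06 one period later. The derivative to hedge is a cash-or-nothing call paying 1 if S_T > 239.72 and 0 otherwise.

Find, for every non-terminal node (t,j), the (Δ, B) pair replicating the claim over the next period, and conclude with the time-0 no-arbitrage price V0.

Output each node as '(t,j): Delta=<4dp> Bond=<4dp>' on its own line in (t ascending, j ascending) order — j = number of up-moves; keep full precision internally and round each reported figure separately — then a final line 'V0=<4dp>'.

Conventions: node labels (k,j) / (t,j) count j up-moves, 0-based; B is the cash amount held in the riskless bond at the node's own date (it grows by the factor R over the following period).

Risk-neutral probability p* = (R−d)/(u−d) = (1.06−0.68)/(1.38−0.68) = 0.5429.
Payoffs at expiry: V(2,0)=0.0000, V(2,1)=0.0000, V(2,2)=1.0000
Node (1,0) S=95.2000: V=(p*·0.0000+(1−p*)·0.0000)/1.06=0.0000; Δ=(0.0000−0.0000)/(131.3760−64.7360)=0.0000; B=V−Δ·S=0.0000
Node (1,1) S=193.2000: V=(p*·1.0000+(1−p*)·0.0000)/1.06=0.5121; Δ=(1.0000−0.0000)/(266.6160−131.3760)=0.0074; B=V−Δ·S=-0.9164
Node (0,0) S=140.0000: V=(p*·0.5121+(1−p*)·0.0000)/1.06=0.2623; Δ=(0.5121−0.0000)/(193.2000−95.2000)=0.0052; B=V−Δ·S=-0.4693
As a check, the time-0 holding Δ(0,0)·S0 + B(0,0) comes to 0.2623 — exactly V0.

(0,0): Delta=0.0052 Bond=-0.4693
(1,0): Delta=0.0000 Bond=0.0000
(1,1): Delta=0.0074 Bond=-0.9164
V0=0.2623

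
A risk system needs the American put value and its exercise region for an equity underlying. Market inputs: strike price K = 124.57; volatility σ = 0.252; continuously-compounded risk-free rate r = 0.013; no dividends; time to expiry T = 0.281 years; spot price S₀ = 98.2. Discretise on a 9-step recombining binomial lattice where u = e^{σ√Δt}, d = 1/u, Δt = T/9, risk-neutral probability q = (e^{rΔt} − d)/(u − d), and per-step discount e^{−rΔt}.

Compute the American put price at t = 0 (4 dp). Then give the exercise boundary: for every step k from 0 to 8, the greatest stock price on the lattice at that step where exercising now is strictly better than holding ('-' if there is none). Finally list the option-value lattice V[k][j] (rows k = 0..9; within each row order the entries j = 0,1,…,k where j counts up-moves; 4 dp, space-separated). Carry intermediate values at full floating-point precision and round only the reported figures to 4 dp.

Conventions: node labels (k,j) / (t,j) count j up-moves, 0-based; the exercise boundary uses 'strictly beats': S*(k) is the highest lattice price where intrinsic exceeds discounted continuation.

Δt=0.03122, u=1.04553, d=0.95645, q=0.49343, disc=e^(-rΔt)=0.99959
k=9 terminal: V=max(K-S,0) → 58.7940 52.6675 45.9704 38.6495 30.6467 21.8985 12.3356 1.8818 0.0000 0.0000
k=8: j=0 S=68.7710 intr=55.7990 cont=55.7484 V=55.7990[EX]; j=1 S=75.1765 intr=49.3935 cont=49.3429 V=49.3935[EX]; j=2 S=82.1786 intr=42.3914 cont=42.3409 V=42.3914[EX]; j=3 S=89.8328 intr=34.7372 cont=34.6866 V=34.7372[EX]; j=4 S=98.2000 intr=26.3700 cont=26.3194 V=26.3700[EX]; j=5 S=107.3465 intr=17.2235 cont=17.1729 V=17.2235[EX]; j=6 S=117.3450 intr=7.2250 cont=7.1745 V=7.2250[EX]; j=7 S=128.2747 intr=0.0000 cont=0.9529 V=0.9529[hold]; j=8 S=140.2224 intr=0.0000 cont=0.0000 V=0.0000[hold]  S*(8)=117.3450
k=7: j=0 S=71.9025 intr=52.6675 cont=52.6170 V=52.6675[EX]; j=1 S=78.5996 intr=45.9704 cont=45.9198 V=45.9704[EX]; j=2 S=85.9205 intr=38.6495 cont=38.5989 V=38.6495[EX]; j=3 S=93.9233 intr=30.6467 cont=30.5962 V=30.6467[EX]; j=4 S=102.6715 intr=21.8985 cont=21.8480 V=21.8985[EX]; j=5 S=112.2344 intr=12.3356 cont=12.2850 V=12.3356[EX]; j=6 S=122.6882 intr=1.8818 cont=4.1285 V=4.1285[hold]; j=7 S=134.1155 intr=0.0000 cont=0.4825 V=0.4825[hold]  S*(7)=112.2344
k=6: j=0 S=75.1765 intr=49.3935 cont=49.3429 V=49.3935[EX]; j=1 S=82.1786 intr=42.3914 cont=42.3409 V=42.3914[EX]; j=2 S=89.8328 intr=34.7372 cont=34.6866 V=34.7372[EX]; j=3 S=98.2000 intr=26.3700 cont=26.3194 V=26.3700[EX]; j=4 S=107.3465 intr=17.2235 cont=17.1729 V=17.2235[EX]; j=5 S=117.3450 intr=7.2250 cont=8.2826 V=8.2826[hold]; j=6 S=128.2747 intr=0.0000 cont=2.3285 V=2.3285[hold]  S*(6)=107.3465
k=5: j=0 S=78.5996 intr=45.9704 cont=45.9198 V=45.9704[EX]; j=1 S=85.9205 intr=38.6495 cont=38.5989 V=38.6495[EX]; j=2 S=93.9233 intr=30.6467 cont=30.5962 V=30.6467[EX]; j=3 S=102.6715 intr=21.8985 cont=21.8480 V=21.8985[EX]; j=4 S=112.2344 intr=12.3356 cont=12.8066 V=12.8066[hold]; j=5 S=122.6882 intr=1.8818 cont=5.3425 V=5.3425[hold]  S*(5)=102.6715
k=4: j=0 S=82.1786 intr=42.3914 cont=42.3409 V=42.3914[EX]; j=1 S=89.8328 intr=34.7372 cont=34.6866 V=34.7372[EX]; j=2 S=98.2000 intr=26.3700 cont=26.3194 V=26.3700[EX]; j=3 S=107.3465 intr=17.2235 cont=17.4053 V=17.4053[hold]; j=4 S=117.3450 intr=7.2250 cont=9.1199 V=9.1199[hold]  S*(4)=98.2000
k=3: j=0 S=85.9205 intr=38.6495 cont=38.5989 V=38.6495[EX]; j=1 S=93.9233 intr=30.6467 cont=30.5962 V=30.6467[EX]; j=2 S=102.6715 intr=21.8985 cont=21.9377 V=21.9377[hold]; j=3 S=112.2344 intr=12.3356 cont=13.3117 V=13.3117[hold]  S*(3)=93.9233
k=2: j=0 S=89.8328 intr=34.7372 cont=34.6866 V=34.7372[EX]; j=1 S=98.2000 intr=26.3700 cont=26.3387 V=26.3700[EX]; j=2 S=107.3465 intr=17.2235 cont=17.6742 V=17.6742[hold]  S*(2)=98.2000
k=1: j=0 S=93.9233 intr=30.6467 cont=30.5962 V=30.6467[EX]; j=1 S=102.6715 intr=21.8985 cont=22.0703 V=22.0703[hold]  S*(1)=93.9233
k=0: j=0 S=98.2000 intr=26.3700 cont=26.4042 V=26.4042[hold]  S*(0)=-

price = 26.4042
boundary = - 93.9233 98.2000 93.9233 98.2000 102.6715 107.3465 112.2344 117.3450
tree:
26.4042
30.6467 22.0703
34.7372 26.3700 17.6742
38.6495 30.6467 21.9377 13.3117
42.3914 34.7372 26.3700 17.4053 9.1199
45.9704 38.6495 30.6467 21.8985 12.8066 5.3425
49.3935 42.3914 34.7372 26.3700 17.2235 8.2826 2.3285
52.6675 45.9704 38.6495 30.6467 21.8985 12.3356 4.1285 0.4825
55.7990 49.3935 42.3914 34.7372 26.3700 17.2235 7.2250 0.9529 0.0000
58.7940 52.6675 45.9704 38.6495 30.6467 21.8985 12.3356 1.8818 0.0000 0.0000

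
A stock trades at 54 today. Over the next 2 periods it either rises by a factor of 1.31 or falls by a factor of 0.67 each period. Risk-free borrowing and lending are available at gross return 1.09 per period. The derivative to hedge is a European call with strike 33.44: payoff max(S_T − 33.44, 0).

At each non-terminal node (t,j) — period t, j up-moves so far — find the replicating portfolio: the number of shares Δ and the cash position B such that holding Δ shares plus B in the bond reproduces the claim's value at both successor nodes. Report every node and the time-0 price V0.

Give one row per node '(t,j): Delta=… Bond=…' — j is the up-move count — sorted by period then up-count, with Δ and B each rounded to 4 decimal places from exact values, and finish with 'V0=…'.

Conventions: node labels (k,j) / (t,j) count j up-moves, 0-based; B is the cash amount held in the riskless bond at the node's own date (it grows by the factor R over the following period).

The replicating-portfolio and risk-neutral prices coincide; use p* = (1.09−0.67)/(1.31−0.67) = 0.6562 for the latter.
At maturity the claim pays: V(2,0)=0.0000, V(2,1)=13.9558, V(2,2)=59.2294
Node (1,0) S=36.1800: V=(p*·13.9558+(1−p*)·0.0000)/1.09=8.4023; Δ=(13.9558−0.0000)/(47.3958−24.2406)=0.6027; B=V−Δ·S=-13.4036
Node (1,1) S=70.7400: V=(p*·59.2294+(1−p*)·13.9558)/1.09=40.0611; Δ=(59.2294−13.9558)/(92.6694−47.3958)=1.0000; B=V−Δ·S=-30.6789
Node (0,0) S=54.0000: V=(p*·40.0611+(1−p*)·8.4023)/1.09=26.7692; Δ=(40.0611−8.4023)/(70.7400−36.1800)=0.9161; B=V−Δ·S=-22.6977
Check: Δ(0,0)·S0 + B(0,0) = 26.7692 = V0.

(0,0): Delta=0.9161 Bond=-22.6977
(1,0): Delta=0.6027 Bond=-13.4036
(1,1): Delta=1.0000 Bond=-30.6789
V0=26.7692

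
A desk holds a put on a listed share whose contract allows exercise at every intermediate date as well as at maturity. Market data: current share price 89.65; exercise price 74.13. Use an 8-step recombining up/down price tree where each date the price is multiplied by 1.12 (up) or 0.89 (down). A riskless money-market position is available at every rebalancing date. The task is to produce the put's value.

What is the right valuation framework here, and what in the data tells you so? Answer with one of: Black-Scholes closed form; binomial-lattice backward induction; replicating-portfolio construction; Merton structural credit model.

framework: binomial-lattice backward induction

Key observation: with exercise allowed before expiry on a discrete up/down model (8 steps from spot 89.65), the strike-74.13 put's value must be rolled back through the tree testing early exercise at each node.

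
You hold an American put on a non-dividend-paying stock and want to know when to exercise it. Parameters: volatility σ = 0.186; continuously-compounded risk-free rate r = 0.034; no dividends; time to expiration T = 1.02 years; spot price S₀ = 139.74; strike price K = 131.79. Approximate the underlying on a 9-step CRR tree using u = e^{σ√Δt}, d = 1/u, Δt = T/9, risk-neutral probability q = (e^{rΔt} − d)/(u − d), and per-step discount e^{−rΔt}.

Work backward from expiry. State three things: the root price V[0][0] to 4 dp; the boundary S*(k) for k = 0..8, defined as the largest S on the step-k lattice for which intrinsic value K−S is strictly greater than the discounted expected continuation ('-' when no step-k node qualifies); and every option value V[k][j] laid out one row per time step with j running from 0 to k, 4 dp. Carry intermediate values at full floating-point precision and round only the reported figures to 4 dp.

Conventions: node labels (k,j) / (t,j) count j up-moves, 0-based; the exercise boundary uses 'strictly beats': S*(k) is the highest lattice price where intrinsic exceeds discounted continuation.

params: Δt=0.11333 u=1.06462 d=0.93930 q=0.51516 e^(-rΔt)=0.99615
t_9 payoffs: 52.2523 41.6409 29.6138 15.9821 0.5318 0.0000 0.0000 0.0000 0.0000 0.0000
t_8: node(8,0) S=84.6773 payoff=47.1127 vs cont=46.6058 → 47.1127 [stop]  node(8,1) S=95.9744 payoff=35.8156 vs cont=35.3087 → 35.8156 [stop]  node(8,2) S=108.7787 payoff=23.0113 vs cont=22.5044 → 23.0113 [stop]  node(8,3) S=123.2913 payoff=8.4987 vs cont=7.9919 → 8.4987 [stop]  node(8,4) S=139.7400 payoff=0.0000 vs cont=0.2568 → 0.2568 [wait]  node(8,5) S=158.3832 payoff=0.0000 vs cont=0.0000 → 0.0000 [wait]  node(8,6) S=179.5137 payoff=0.0000 vs cont=0.0000 → 0.0000 [wait]  node(8,7) S=203.4632 payoff=0.0000 vs cont=0.0000 → 0.0000 [wait]  node(8,8) S=230.6079 payoff=0.0000 vs cont=0.0000 → 0.0000 [wait]  ⇒ S*(8)=123.2913
t_7: node(7,0) S=90.1491 payoff=41.6409 vs cont=41.1340 → 41.6409 [stop]  node(7,1) S=102.1762 payoff=29.6138 vs cont=29.1069 → 29.6138 [stop]  node(7,2) S=115.8079 payoff=15.9821 vs cont=15.4752 → 15.9821 [stop]  node(7,3) S=131.2582 payoff=0.5318 vs cont=4.2365 → 4.2365 [wait]  node(7,4) S=148.7699 payoff=0.0000 vs cont=0.1240 → 0.1240 [wait]  node(7,5) S=168.6178 payoff=0.0000 vs cont=0.0000 → 0.0000 [wait]  node(7,6) S=191.1136 payoff=0.0000 vs cont=0.0000 → 0.0000 [wait]  node(7,7) S=216.6108 payoff=0.0000 vs cont=0.0000 → 0.0000 [wait]  ⇒ S*(7)=115.8079
t_6: node(6,0) S=95.9744 payoff=35.8156 vs cont=35.3087 → 35.8156 [stop]  node(6,1) S=108.7787 payoff=23.0113 vs cont=22.5044 → 23.0113 [stop]  node(6,2) S=123.2913 payoff=8.4987 vs cont=9.8930 → 9.8930 [wait]  node(6,3) S=139.7400 payoff=0.0000 vs cont=2.1098 → 2.1098 [wait]  node(6,4) S=158.3832 payoff=0.0000 vs cont=0.0599 → 0.0599 [wait]  node(6,5) S=179.5137 payoff=0.0000 vs cont=0.0000 → 0.0000 [wait]  node(6,6) S=203.4632 payoff=0.0000 vs cont=0.0000 → 0.0000 [wait]  ⇒ S*(6)=108.7787
t_5: node(5,0) S=102.1762 payoff=29.6138 vs cont=29.1069 → 29.6138 [stop]  node(5,1) S=115.8079 payoff=15.9821 vs cont=16.1908 → 16.1908 [wait]  node(5,2) S=131.2582 payoff=0.5318 vs cont=5.8608 → 5.8608 [wait]  node(5,3) S=148.7699 payoff=0.0000 vs cont=1.0497 → 1.0497 [wait]  node(5,4) S=168.6178 payoff=0.0000 vs cont=0.0289 → 0.0289 [wait]  node(5,5) S=191.1136 payoff=0.0000 vs cont=0.0000 → 0.0000 [wait]  ⇒ S*(5)=102.1762
t_4: node(4,0) S=108.7787 payoff=23.0113 vs cont=22.6115 → 23.0113 [stop]  node(4,1) S=123.2913 payoff=8.4987 vs cont=10.8274 → 10.8274 [wait]  node(4,2) S=139.7400 payoff=0.0000 vs cont=3.3693 → 3.3693 [wait]  node(4,3) S=158.3832 payoff=0.0000 vs cont=0.5218 → 0.5218 [wait]  node(4,4) S=179.5137 payoff=0.0000 vs cont=0.0140 → 0.0140 [wait]  ⇒ S*(4)=108.7787
t_3: node(3,0) S=115.8079 payoff=15.9821 vs cont=16.6703 → 16.6703 [wait]  node(3,1) S=131.2582 payoff=0.5318 vs cont=6.9584 → 6.9584 [wait]  node(3,2) S=148.7699 payoff=0.0000 vs cont=1.8951 → 1.8951 [wait]  node(3,3) S=168.6178 payoff=0.0000 vs cont=0.2592 → 0.2592 [wait]  ⇒ S*(3)=-
t_2: node(2,0) S=123.2913 payoff=8.4987 vs cont=11.6223 → 11.6223 [wait]  node(2,1) S=139.7400 payoff=0.0000 vs cont=4.3333 → 4.3333 [wait]  node(2,2) S=158.3832 payoff=0.0000 vs cont=1.0483 → 1.0483 [wait]  ⇒ S*(2)=-
t_1: node(1,0) S=131.2582 payoff=0.5318 vs cont=7.8370 → 7.8370 [wait]  node(1,1) S=148.7699 payoff=0.0000 vs cont=2.6308 → 2.6308 [wait]  ⇒ S*(1)=-
t_0: node(0,0) S=139.7400 payoff=0.0000 vs cont=5.1352 → 5.1352 [wait]  ⇒ S*(0)=-

price = 5.1352
boundary = - - - - 108.7787 102.1762 108.7787 115.8079 123.2913
tree:
5.1352
7.8370 2.6308
11.6223 4.3333 1.0483
16.6703 6.9584 1.8951 0.2592
23.0113 10.8274 3.3693 0.5218 0.0140
29.6138 16.1908 5.8608 1.0497 0.0289 0.0000
35.8156 23.0113 9.8930 2.1098 0.0599 0.0000 0.0000
41.6409 29.6138 15.9821 4.2365 0.1240 0.0000 0.0000 0.0000
47.1127 35.8156 23.0113 8.4987 0.2568 0.0000 0.0000 0.0000 0.0000
52.2523 41.6409 29.6138 15.9821 0.5318 0.0000 0.0000 0.0000 0.0000 0.0000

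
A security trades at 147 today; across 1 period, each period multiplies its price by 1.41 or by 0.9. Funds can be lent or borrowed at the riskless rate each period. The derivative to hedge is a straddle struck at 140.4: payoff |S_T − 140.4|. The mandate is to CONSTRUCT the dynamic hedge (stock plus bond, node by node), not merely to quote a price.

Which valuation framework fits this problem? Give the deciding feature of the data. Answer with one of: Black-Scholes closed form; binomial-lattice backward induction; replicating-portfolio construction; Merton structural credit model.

Key observation: the task asks for the hedge itself — share and bond holdings at every node of the 1-period tree on spot 147 with factors 1.41/0.9 — which is exactly what the replicating-portfolio construction produces.

framework: replicating-portfolio construction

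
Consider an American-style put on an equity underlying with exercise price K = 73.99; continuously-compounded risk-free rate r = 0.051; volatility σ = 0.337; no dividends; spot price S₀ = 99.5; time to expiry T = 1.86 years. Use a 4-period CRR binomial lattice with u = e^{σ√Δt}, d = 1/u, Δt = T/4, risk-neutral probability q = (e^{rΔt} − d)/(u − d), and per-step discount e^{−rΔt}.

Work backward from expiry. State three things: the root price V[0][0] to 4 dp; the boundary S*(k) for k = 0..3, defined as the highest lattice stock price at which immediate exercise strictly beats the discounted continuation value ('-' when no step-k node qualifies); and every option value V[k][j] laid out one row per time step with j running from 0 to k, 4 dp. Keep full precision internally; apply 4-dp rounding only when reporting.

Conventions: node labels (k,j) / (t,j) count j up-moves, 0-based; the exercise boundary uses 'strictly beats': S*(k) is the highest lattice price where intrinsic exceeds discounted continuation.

price = 4.8359
boundary = - - - 49.9363
tree:
4.8359
8.4850 1.3412
14.5315 2.7172 0.0000
24.0537 5.5049 0.0000 0.0000
34.3062 11.1526 0.0000 0.0000 0.0000

params: Δt=0.46500 u=1.25835 d=0.79469 q=0.49456 e^(-rΔt)=0.97656
t_4 payoffs: 34.3062 11.1526 0.0000 0.0000 0.0000
t_3: node(3,0) S=49.9363 payoff=24.0537 vs cont=22.3197 → 24.0537 [stop]  node(3,1) S=79.0716 payoff=0.0000 vs cont=5.5049 → 5.5049 [wait]  node(3,2) S=125.2061 payoff=0.0000 vs cont=0.0000 → 0.0000 [wait]  node(3,3) S=198.2577 payoff=0.0000 vs cont=0.0000 → 0.0000 [wait]  ⇒ S*(3)=49.9363
t_2: node(2,0) S=62.8374 payoff=11.1526 vs cont=14.5315 → 14.5315 [wait]  node(2,1) S=99.5000 payoff=0.0000 vs cont=2.7172 → 2.7172 [wait]  node(2,2) S=157.5534 payoff=0.0000 vs cont=0.0000 → 0.0000 [wait]  ⇒ S*(2)=-
t_1: node(1,0) S=79.0716 payoff=0.0000 vs cont=8.4850 → 8.4850 [wait]  node(1,1) S=125.2061 payoff=0.0000 vs cont=1.3412 → 1.3412 [wait]  ⇒ S*(1)=-
t_0: node(0,0) S=99.5000 payoff=0.0000 vs cont=4.8359 → 4.8359 [wait]  ⇒ S*(0)=-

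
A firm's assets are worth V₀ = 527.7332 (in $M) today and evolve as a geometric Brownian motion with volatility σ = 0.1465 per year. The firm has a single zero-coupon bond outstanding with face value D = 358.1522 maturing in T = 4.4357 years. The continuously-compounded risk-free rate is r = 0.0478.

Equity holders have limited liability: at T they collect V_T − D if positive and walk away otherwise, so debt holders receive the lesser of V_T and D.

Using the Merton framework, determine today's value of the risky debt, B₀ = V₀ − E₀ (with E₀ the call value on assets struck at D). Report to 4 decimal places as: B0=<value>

Equity is a call on the firm's assets struck at D = 358.1522:
d₁ = [ln(V₀/D) + (r + σ²/2)T] / (σ√T)
   = [ln(527.7332/358.1522) + (0.0478 + 0.5·0.1465²)·4.4357] / (0.1465·√4.4357)
   = [0.387633 + 0.259627] / 0.308545 = 2.097778
d₂ = d₁ − σ√T = 2.097778 − 0.308545 = 1.789233
N(d₁) = 0.982038,  N(d₂) = 0.963211,  e^(−rT) = 0.808943
E₀ = V₀·N(d₁) − D·e^(−rT)·N(d₂)
   = 527.7332·0.982038 − 358.1522·0.808943·0.963211 = 239.187624
B₀ = V₀ − E₀ = 527.7332 − 239.187624 = 288.545576

B0=288.5456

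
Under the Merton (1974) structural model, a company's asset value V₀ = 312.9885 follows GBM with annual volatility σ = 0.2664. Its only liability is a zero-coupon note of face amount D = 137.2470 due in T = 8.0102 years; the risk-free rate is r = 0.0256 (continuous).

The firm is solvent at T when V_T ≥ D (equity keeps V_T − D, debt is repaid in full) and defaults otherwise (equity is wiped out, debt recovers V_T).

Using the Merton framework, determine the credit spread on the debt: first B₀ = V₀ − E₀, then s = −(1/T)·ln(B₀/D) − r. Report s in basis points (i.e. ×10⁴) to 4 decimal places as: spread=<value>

Work the structural quantities from V₀ = 312.9885 against face 137.2470:
d₁ = [ln(V₀/D) + (r + σ²/2)T] / (σ√T)
   = [ln(312.9885/137.2470) + (0.0256 + 0.5·0.2664²)·8.0102] / (0.2664·√8.0102)
   = [0.824384 + 0.489299] / 0.753973 = 1.742347
d₂ = d₁ − σ√T = 1.742347 − 0.753973 = 0.988374
N(d₁) = 0.959276,  N(d₂) = 0.838515,  e^(−rT) = 0.814598
E₀ = V₀·N(d₁) − D·e^(−rT)·N(d₂)
   = 312.9885·0.959276 − 137.2470·0.814598·0.838515 = 206.495503
B₀ = V₀ − E₀ = 312.9885 − 206.495503 = 106.492997
spread = −(1/T)·ln(B₀/D) − r = −(1/8.0102)·ln(106.492997/137.2470) − 0.0256 = 0.00607249
in basis points: 0.00607249 × 10⁴ = 60.7249 bp

spread=60.7249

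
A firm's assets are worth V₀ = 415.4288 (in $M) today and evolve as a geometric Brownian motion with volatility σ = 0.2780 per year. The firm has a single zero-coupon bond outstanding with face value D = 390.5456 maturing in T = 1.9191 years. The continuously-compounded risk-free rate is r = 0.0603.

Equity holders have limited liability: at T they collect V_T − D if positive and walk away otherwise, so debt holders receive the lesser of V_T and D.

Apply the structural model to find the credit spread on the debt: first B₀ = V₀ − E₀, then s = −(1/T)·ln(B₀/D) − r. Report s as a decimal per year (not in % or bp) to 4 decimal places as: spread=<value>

Equity is a call on the firm's assets struck at D = 390.5456:
d₁ = [ln(V₀/D) + (r + σ²/2)T] / (σ√T)
   = [ln(415.4288/390.5456) + (0.0603 + 0.5·0.2780²)·1.9191] / (0.2780·√1.9191)
   = [0.061767 + 0.189880] / 0.385118 = 0.653426
d₂ = d₁ − σ√T = 0.653426 − 0.385118 = 0.268308
N(d₁) = 0.743259,  N(d₂) = 0.605769,  e^(−rT) = 0.890723
E₀ = V₀·N(d₁) − D·e^(−rT)·N(d₂)
   = 415.4288·0.743259 − 390.5456·0.890723·0.605769 = 98.043647
B₀ = V₀ − E₀ = 415.4288 − 98.043647 = 317.385153
spread = −(1/T)·ln(B₀/D) − r = −(1/1.9191)·ln(317.385153/390.5456) − 0.0603 = 0.04778645

spread=0.0478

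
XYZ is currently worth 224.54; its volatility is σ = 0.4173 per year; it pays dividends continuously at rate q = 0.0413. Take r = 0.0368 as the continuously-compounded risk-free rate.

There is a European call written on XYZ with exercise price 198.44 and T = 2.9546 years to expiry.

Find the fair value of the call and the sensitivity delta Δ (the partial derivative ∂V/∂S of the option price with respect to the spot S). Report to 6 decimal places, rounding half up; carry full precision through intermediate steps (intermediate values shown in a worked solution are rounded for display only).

σ√T = 0.4173·√2.9546 = 0.717295
d₁ = (ln(S/K) + (r−q+σ²/2)T) / (σ√T) = (ln(224.54/198.44) + (0.0368−0.0413+0.4173²/2)·2.9546) / 0.717295 = (0.123567 + 0.243960) / 0.717295 = 0.512380
d₂ = d₁ − σ√T = 0.512380 − 0.717295 = -0.204915
e^{−rT} = 0.896973
e^{−qT} = 0.885126
N(d₁) = 0.695807,  N(d₂) = 0.418819
Call price V = S·e^{−qT}·N(d₁) − K·e^{−rT}·N(d₂) = 138.289103 − 74.547877 = 63.741226
Δ = e^{−qT}·N(d₁) = 0.615877

price = 63.741226
Δ = 0.615877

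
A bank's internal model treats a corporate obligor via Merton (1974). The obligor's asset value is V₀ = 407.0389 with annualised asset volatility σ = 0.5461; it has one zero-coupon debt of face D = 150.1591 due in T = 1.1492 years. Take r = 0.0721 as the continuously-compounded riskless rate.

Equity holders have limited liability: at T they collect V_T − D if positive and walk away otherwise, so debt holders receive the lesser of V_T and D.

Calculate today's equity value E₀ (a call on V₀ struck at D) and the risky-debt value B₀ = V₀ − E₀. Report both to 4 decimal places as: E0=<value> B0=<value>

Apply the equity-as-call identities (strike 150.1591, horizon 1.1492 years):
d₁ = [ln(V₀/D) + (r + σ²/2)T] / (σ√T)
   = [ln(407.0389/150.1591) + (0.0721 + 0.5·0.5461²)·1.1492] / (0.5461·√1.1492)
   = [0.997213 + 0.254218] / 0.585423 = 2.137651
d₂ = d₁ − σ√T = 2.137651 − 0.585423 = 1.552228
N(d₁) = 0.983727,  N(d₂) = 0.939696,  e^(−rT) = 0.920482
E₀ = V₀·N(d₁) − D·e^(−rT)·N(d₂)
   = 407.0389·0.983727 − 150.1591·0.920482·0.939696 = 270.531654
B₀ = V₀ − E₀ = 407.0389 − 270.531654 = 136.507246

E0=270.5317 B0=136.5072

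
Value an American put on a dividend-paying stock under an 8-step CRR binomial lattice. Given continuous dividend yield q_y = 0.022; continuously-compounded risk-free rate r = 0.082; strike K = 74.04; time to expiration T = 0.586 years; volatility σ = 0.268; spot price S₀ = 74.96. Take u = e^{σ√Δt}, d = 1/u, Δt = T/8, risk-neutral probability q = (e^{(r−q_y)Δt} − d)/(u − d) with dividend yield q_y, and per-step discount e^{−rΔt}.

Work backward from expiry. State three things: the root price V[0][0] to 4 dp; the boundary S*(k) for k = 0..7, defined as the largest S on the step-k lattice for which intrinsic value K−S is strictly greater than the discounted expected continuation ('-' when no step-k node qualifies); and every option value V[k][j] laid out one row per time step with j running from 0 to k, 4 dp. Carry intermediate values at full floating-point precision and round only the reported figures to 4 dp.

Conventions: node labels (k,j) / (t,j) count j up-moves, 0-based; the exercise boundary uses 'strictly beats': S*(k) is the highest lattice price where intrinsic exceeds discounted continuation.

Δt=0.07325, u=1.07523, d=0.93003, q=0.51221, disc=e^(-rΔt)=0.99401
k=8 terminal: V=max(K-S,0) → 32.0813 25.5308 17.9577 9.2023 0.0000 0.0000 0.0000 0.0000 0.0000
k=7: j=0 S=45.1152 intr=28.9248 cont=28.5540 V=28.9248[EX]; j=1 S=52.1585 intr=21.8815 cont=21.5221 V=21.8815[EX]; j=2 S=60.3013 intr=13.7387 cont=13.3924 V=13.7387[EX]; j=3 S=69.7154 intr=4.3246 cont=4.4619 V=4.4619[hold]; j=4 S=80.5992 intr=0.0000 cont=0.0000 V=0.0000[hold]; j=5 S=93.1821 intr=0.0000 cont=0.0000 V=0.0000[hold]; j=6 S=107.7294 intr=0.0000 cont=0.0000 V=0.0000[hold]; j=7 S=124.5477 intr=0.0000 cont=0.0000 V=0.0000[hold]  S*(7)=60.3013
k=6: j=0 S=48.5092 intr=25.5308 cont=25.1655 V=25.5308[EX]; j=1 S=56.0823 intr=17.9577 cont=17.6046 V=17.9577[EX]; j=2 S=64.8377 intr=9.2023 cont=8.9332 V=9.2023[EX]; j=3 S=74.9600 intr=0.0000 cont=2.1634 V=2.1634[hold]; j=4 S=86.6625 intr=0.0000 cont=0.0000 V=0.0000[hold]; j=5 S=100.1920 intr=0.0000 cont=0.0000 V=0.0000[hold]; j=6 S=115.8337 intr=0.0000 cont=0.0000 V=0.0000[hold]  S*(6)=64.8377
k=5: j=0 S=52.1585 intr=21.8815 cont=21.5221 V=21.8815[EX]; j=1 S=60.3013 intr=13.7387 cont=13.3924 V=13.7387[EX]; j=2 S=69.7154 intr=4.3246 cont=5.5634 V=5.5634[hold]; j=3 S=80.5992 intr=0.0000 cont=1.0490 V=1.0490[hold]; j=4 S=93.1821 intr=0.0000 cont=0.0000 V=0.0000[hold]; j=5 S=107.7294 intr=0.0000 cont=0.0000 V=0.0000[hold]  S*(5)=60.3013
k=4: j=0 S=56.0823 intr=17.9577 cont=17.6046 V=17.9577[EX]; j=1 S=64.8377 intr=9.2023 cont=9.4940 V=9.4940[hold]; j=2 S=74.9600 intr=0.0000 cont=3.2316 V=3.2316[hold]; j=3 S=86.6625 intr=0.0000 cont=0.5086 V=0.5086[hold]; j=4 S=100.1920 intr=0.0000 cont=0.0000 V=0.0000[hold]  S*(4)=56.0823
k=3: j=0 S=60.3013 intr=13.7387 cont=13.5409 V=13.7387[EX]; j=1 S=69.7154 intr=4.3246 cont=6.2487 V=6.2487[hold]; j=2 S=80.5992 intr=0.0000 cont=1.8258 V=1.8258[hold]; j=3 S=93.1821 intr=0.0000 cont=0.2466 V=0.2466[hold]  S*(3)=60.3013
k=2: j=0 S=64.8377 intr=9.2023 cont=9.8429 V=9.8429[hold]; j=1 S=74.9600 intr=0.0000 cont=3.9594 V=3.9594[hold]; j=2 S=86.6625 intr=0.0000 cont=1.0109 V=1.0109[hold]  S*(2)=-
k=1: j=0 S=69.7154 intr=4.3246 cont=6.7884 V=6.7884[hold]; j=1 S=80.5992 intr=0.0000 cont=2.4345 V=2.4345[hold]  S*(1)=-
k=0: j=0 S=74.9600 intr=0.0000 cont=4.5310 V=4.5310[hold]  S*(0)=-

price = 4.5310
boundary = - - - 60.3013 56.0823 60.3013 64.8377 60.3013
tree:
4.5310
6.7884 2.4345
9.8429 3.9594 1.0109
13.7387 6.2487 1.8258 0.2466
17.9577 9.4940 3.2316 0.5086 0.0000
21.8815 13.7387 5.5634 1.0490 0.0000 0.0000
25.5308 17.9577 9.2023 2.1634 0.0000 0.0000 0.0000
28.9248 21.8815 13.7387 4.4619 0.0000 0.0000 0.0000 0.0000
32.0813 25.5308 17.9577 9.2023 0.0000 0.0000 0.0000 0.0000 0.0000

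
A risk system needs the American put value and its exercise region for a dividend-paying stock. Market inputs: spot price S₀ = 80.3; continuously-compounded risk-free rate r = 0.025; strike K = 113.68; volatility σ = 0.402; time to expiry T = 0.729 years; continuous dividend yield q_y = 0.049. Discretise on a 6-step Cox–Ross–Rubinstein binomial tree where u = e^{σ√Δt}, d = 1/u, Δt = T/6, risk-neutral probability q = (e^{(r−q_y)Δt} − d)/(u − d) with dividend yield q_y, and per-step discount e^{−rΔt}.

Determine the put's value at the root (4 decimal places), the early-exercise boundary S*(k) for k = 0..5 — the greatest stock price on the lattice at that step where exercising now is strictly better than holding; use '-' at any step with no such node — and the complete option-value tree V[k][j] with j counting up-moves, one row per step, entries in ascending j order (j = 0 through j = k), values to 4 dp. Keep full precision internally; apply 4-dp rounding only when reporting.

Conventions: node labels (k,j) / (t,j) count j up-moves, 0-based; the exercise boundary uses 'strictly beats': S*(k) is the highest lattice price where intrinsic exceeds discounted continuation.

price = 36.4764
boundary = - - - 52.7412 45.8452 52.7412
tree:
36.4764
44.7625 26.7821
53.1180 35.0405 17.0562
60.9388 44.0930 24.4175 8.3412
67.8348 53.0526 33.6419 13.5170 2.1892
73.8290 60.9388 43.9488 21.5051 4.0266 0.0000
79.0395 67.8348 53.0057 33.3800 7.4062 0.0000 0.0000

params: Δt=0.12150 u=1.15042 d=0.86925 q=0.45467 e^(-rΔt)=0.99697
t_6 payoffs: 79.0395 67.8348 53.0057 33.3800 7.4062 0.0000 0.0000
t_5: node(5,0) S=39.8510 payoff=73.8290 vs cont=73.7208 → 73.8290 [stop]  node(5,1) S=52.7412 payoff=60.9388 vs cont=60.9071 → 60.9388 [stop]  node(5,2) S=69.8008 payoff=43.8792 vs cont=43.9488 → 43.9488 [wait]  node(5,3) S=92.3785 payoff=21.3015 vs cont=21.5051 → 21.5051 [wait]  node(5,4) S=122.2592 payoff=0.0000 vs cont=4.0266 → 4.0266 [wait]  node(5,5) S=161.8051 payoff=0.0000 vs cont=0.0000 → 0.0000 [wait]  ⇒ S*(5)=52.7412
t_4: node(4,0) S=45.8452 payoff=67.8348 vs cont=67.7621 → 67.8348 [stop]  node(4,1) S=60.6743 payoff=53.0057 vs cont=53.0526 → 53.0526 [wait]  node(4,2) S=80.3000 payoff=33.3800 vs cont=33.6419 → 33.6419 [wait]  node(4,3) S=106.2738 payoff=7.4062 vs cont=13.5170 → 13.5170 [wait]  node(4,4) S=140.6490 payoff=0.0000 vs cont=2.1892 → 2.1892 [wait]  ⇒ S*(4)=45.8452
t_3: node(3,0) S=52.7412 payoff=60.9388 vs cont=60.9284 → 60.9388 [stop]  node(3,1) S=69.8008 payoff=43.8792 vs cont=44.0930 → 44.0930 [wait]  node(3,2) S=92.3785 payoff=21.3015 vs cont=24.4175 → 24.4175 [wait]  node(3,3) S=122.2592 payoff=0.0000 vs cont=8.3412 → 8.3412 [wait]  ⇒ S*(3)=52.7412
t_2: node(2,0) S=60.6743 payoff=53.0057 vs cont=53.1180 → 53.1180 [wait]  node(2,1) S=80.3000 payoff=33.3800 vs cont=35.0405 → 35.0405 [wait]  node(2,2) S=106.2738 payoff=7.4062 vs cont=17.0562 → 17.0562 [wait]  ⇒ S*(2)=-
t_1: node(1,0) S=69.8008 payoff=43.8792 vs cont=44.7625 → 44.7625 [wait]  node(1,1) S=92.3785 payoff=21.3015 vs cont=26.7821 → 26.7821 [wait]  ⇒ S*(1)=-
t_0: node(0,0) S=80.3000 payoff=33.3800 vs cont=36.4764 → 36.4764 [wait]  ⇒ S*(0)=-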